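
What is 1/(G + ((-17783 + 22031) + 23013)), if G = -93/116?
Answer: 116/3162183 ≈ 3.6684e-5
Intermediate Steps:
G = -93/116 (G = -93*1/116 = -93/116 ≈ -0.80172)
1/(G + ((-17783 + 22031) + 23013)) = 1/(-93/116 + ((-17783 + 22031) + 23013)) = 1/(-93/116 + (4248 + 23013)) = 1/(-93/116 + 27261) = 1/(3162183/116) = 116/3162183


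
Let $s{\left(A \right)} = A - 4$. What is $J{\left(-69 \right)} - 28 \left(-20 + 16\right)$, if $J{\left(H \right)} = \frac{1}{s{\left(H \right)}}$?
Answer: $\frac{8175}{73} \approx 111.99$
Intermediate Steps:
$s{\left(A \right)} = -4 + A$
$J{\left(H \right)} = \frac{1}{-4 + H}$
$J{\left(-69 \right)} - 28 \left(-20 + 16\right) = \frac{1}{-4 - 69} - 28 \left(-20 + 16\right) = \frac{1}{-73} - 28 \left(-4\right) = - \frac{1}{73} - -112 = - \frac{1}{73} + 112 = \frac{8175}{73}$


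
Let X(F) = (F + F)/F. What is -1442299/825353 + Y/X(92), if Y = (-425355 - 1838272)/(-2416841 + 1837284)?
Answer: 196502372245/956678217242 ≈ 0.20540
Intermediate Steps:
X(F) = 2 (X(F) = (2*F)/F = 2)
Y = 2263627/579557 (Y = -2263627/(-579557) = -2263627*(-1/579557) = 2263627/579557 ≈ 3.9058)
-1442299/825353 + Y/X(92) = -1442299/825353 + (2263627/579557)/2 = -1442299*1/825353 + (2263627/579557)*(½) = -1442299/825353 + 2263627/1159114 = 196502372245/956678217242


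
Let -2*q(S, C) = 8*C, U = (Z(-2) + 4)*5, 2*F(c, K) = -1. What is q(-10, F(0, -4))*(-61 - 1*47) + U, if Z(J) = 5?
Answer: -171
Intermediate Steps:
F(c, K) = -½ (F(c, K) = (½)*(-1) = -½)
U = 45 (U = (5 + 4)*5 = 9*5 = 45)
q(S, C) = -4*C
q(-10, F(0, -4))*(-61 - 1*47) + U = (-4*(-½))*(-61 - 1*47) + 45 = 2*(-61 - 47) + 45 = 2*(-108) + 45 = -216 + 45 = -171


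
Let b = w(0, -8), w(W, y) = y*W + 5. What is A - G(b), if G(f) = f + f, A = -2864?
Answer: -2874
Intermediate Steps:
w(W, y) = 5 + W*y (w(W, y) = W*y + 5 = 5 + W*y)
b = 5 (b = 5 + 0*(-8) = 5 + 0 = 5)
G(f) = 2*f
A - G(b) = -2864 - 2*5 = -2864 - 1*10 = -2864 - 10 = -2874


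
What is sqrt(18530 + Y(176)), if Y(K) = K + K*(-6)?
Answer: 5*sqrt(706) ≈ 132.85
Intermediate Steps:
Y(K) = -5*K (Y(K) = K - 6*K = -5*K)
sqrt(18530 + Y(176)) = sqrt(18530 - 5*176) = sqrt(18530 - 880) = sqrt(17650) = 5*sqrt(706)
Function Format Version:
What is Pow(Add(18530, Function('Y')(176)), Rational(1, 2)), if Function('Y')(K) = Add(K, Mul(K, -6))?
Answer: Mul(5, Pow(706, Rational(1, 2))) ≈ 132.85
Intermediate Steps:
Function('Y')(K) = Mul(-5, K) (Function('Y')(K) = Add(K, Mul(-6, K)) = Mul(-5, K))
Pow(Add(18530, Function('Y')(176)), Rational(1, 2)) = Pow(Add(18530, Mul(-5, 176)), Rational(1, 2)) = Pow(Add(18530, -880), Rational(1, 2)) = Pow(17650, Rational(1, 2)) = Mul(5, Pow(706, Rational(1, 2)))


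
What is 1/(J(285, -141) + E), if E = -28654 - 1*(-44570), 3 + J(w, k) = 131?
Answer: 1/16044 ≈ 6.2329e-5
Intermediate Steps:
J(w, k) = 128 (J(w, k) = -3 + 131 = 128)
E = 15916 (E = -28654 + 44570 = 15916)
1/(J(285, -141) + E) = 1/(128 + 15916) = 1/16044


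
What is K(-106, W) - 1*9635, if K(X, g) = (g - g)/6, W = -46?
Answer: -9635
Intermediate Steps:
K(X, g) = 0 (K(X, g) = 0*(⅙) = 0)
K(-106, W) - 1*9635 = 0 - 1*9635 = 0 - 9635 = -9635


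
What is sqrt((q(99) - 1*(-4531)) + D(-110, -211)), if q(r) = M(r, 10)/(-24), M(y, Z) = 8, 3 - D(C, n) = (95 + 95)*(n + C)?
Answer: sqrt(589713)/3 ≈ 255.98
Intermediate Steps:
D(C, n) = 3 - 190*C - 190*n (D(C, n) = 3 - (95 + 95)*(n + C) = 3 - 190*(C + n) = 3 - (190*C + 190*n) = 3 + (-190*C - 190*n) = 3 - 190*C - 190*n)
q(r) = -1/3 (q(r) = 8/(-24) = 8*(-1/24) = -1/3)
sqrt((q(99) - 1*(-4531)) + D(-110, -211)) = sqrt((-1/3 - 1*(-4531)) + (3 - 190*(-110) - 190*(-211))) = sqrt((-1/3 + 4531) + (3 + 20900 + 40090)) = sqrt(13592/3 + 60993) = sqrt(196571/3) = sqrt(589713)/3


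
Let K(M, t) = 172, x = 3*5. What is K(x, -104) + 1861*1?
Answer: 2033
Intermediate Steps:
x = 15
K(x, -104) + 1861*1 = 172 + 1861*1 = 172 + 1861 = 2033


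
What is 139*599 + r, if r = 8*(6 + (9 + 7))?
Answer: 83437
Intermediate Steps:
r = 176 (r = 8*(6 + 16) = 8*22 = 176)
139*599 + r = 139*599 + 176 = 83261 + 176 = 83437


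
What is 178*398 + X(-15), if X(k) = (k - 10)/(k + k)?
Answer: 425069/6 ≈ 70845.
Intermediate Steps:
X(k) = (-10 + k)/(2*k) (X(k) = (-10 + k)/((2*k)) = (-10 + k)*(1/(2*k)) = (-10 + k)/(2*k))
178*398 + X(-15) = 178*398 + (½)*(-10 - 15)/(-15) = 70844 + (½)*(-1/15)*(-25) = 70844 + ⅚ = 425069/6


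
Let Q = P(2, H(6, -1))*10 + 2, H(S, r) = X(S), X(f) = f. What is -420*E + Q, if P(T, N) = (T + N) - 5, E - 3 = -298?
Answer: 123932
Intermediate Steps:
E = -295 (E = 3 - 298 = -295)
H(S, r) = S
P(T, N) = -5 + N + T (P(T, N) = (N + T) - 5 = -5 + N + T)
Q = 32 (Q = (-5 + 6 + 2)*10 + 2 = 3*10 + 2 = 30 + 2 = 32)
-420*E + Q = -420*(-295) + 32 = 123900 + 32 = 123932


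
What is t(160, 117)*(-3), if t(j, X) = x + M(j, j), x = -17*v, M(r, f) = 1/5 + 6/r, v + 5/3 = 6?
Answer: 17623/80 ≈ 220.29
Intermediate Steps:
v = 13/3 (v = -5/3 + 6 = 13/3 ≈ 4.3333)
M(r, f) = ⅕ + 6/r (M(r, f) = 1*(⅕) + 6/r = ⅕ + 6/r)
x = -221/3 (x = -17*13/3 = -221/3 ≈ -73.667)
t(j, X) = -221/3 + (30 + j)/(5*j)
t(160, 117)*(-3) = (-1102/15 + 6/160)*(-3) = (-1102/15 + 6*(1/160))*(-3) = (-1102/15 + 3/80)*(-3) = -17623/240*(-3) = 17623/80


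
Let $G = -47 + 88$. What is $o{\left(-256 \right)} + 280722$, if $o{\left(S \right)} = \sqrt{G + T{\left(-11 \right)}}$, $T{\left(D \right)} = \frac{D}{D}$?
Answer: $280722 + \sqrt{42} \approx 2.8073 \cdot 10^{5}$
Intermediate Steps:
$T{\left(D \right)} = 1$
$G = 41$
$o{\left(S \right)} = \sqrt{42}$ ($o{\left(S \right)} = \sqrt{41 + 1} = \sqrt{42}$)
$o{\left(-256 \right)} + 280722 = \sqrt{42} + 280722 = 280722 + \sqrt{42}$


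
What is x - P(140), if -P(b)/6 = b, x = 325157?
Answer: 325997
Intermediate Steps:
P(b) = -6*b
x - P(140) = 325157 - (-6)*140 = 325157 - 1*(-840) = 325157 + 840 = 325997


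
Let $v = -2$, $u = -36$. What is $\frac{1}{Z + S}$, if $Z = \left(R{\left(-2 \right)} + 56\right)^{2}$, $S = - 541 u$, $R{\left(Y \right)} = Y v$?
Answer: $\frac{1}{23076} \approx 4.3335 \cdot 10^{-5}$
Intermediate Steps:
$R{\left(Y \right)} = - 2 Y$ ($R{\left(Y \right)} = Y \left(-2\right) = - 2 Y$)
$S = 19476$ ($S = \left(-541\right) \left(-36\right) = 19476$)
$Z = 3600$ ($Z = \left(\left(-2\right) \left(-2\right) + 56\right)^{2} = \left(4 + 56\right)^{2} = 60^{2} = 3600$)
$\frac{1}{Z + S} = \frac{1}{3600 + 19476} = \frac{1}{23076}$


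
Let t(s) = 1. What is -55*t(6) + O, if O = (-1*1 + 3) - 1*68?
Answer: -121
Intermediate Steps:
O = -66 (O = (-1 + 3) - 68 = 2 - 68 = -66)
-55*t(6) + O = -55*1 - 66 = -55 - 66 = -121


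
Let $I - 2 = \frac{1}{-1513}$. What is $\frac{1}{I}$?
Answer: $\frac{1513}{3025} \approx 0.50016$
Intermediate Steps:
$I = \frac{3025}{1513}$ ($I = 2 + \frac{1}{-1513} = 2 - \frac{1}{1513} = \frac{3025}{1513} \approx 1.9993$)
$\frac{1}{I} = \frac{1}{\frac{3025}{1513}} = \frac{1513}{3025}$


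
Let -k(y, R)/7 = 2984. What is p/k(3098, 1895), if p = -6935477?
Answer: 6935477/20888 ≈ 332.03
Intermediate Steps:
k(y, R) = -20888 (k(y, R) = -7*2984 = -20888)
p/k(3098, 1895) = -6935477/(-20888) = -6935477*(-1/20888) = 6935477/20888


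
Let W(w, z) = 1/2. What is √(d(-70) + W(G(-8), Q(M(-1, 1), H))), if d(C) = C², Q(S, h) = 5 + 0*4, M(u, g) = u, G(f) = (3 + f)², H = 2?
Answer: 99*√2/2 ≈ 70.004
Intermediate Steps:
Q(S, h) = 5 (Q(S, h) = 5 + 0 = 5)
W(w, z) = ½
√(d(-70) + W(G(-8), Q(M(-1, 1), H))) = √((-70)² + ½) = √(4900 + ½) = √(9801/2) = 99*√2/2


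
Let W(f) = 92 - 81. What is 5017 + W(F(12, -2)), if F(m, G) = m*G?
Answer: 5028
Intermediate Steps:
F(m, G) = G*m
W(f) = 11
5017 + W(F(12, -2)) = 5017 + 11 = 5028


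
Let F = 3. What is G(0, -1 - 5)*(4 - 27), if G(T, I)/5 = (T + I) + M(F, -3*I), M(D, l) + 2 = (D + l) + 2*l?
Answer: -5635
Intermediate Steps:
M(D, l) = -2 + D + 3*l (M(D, l) = -2 + ((D + l) + 2*l) = -2 + (D + 3*l) = -2 + D + 3*l)
G(T, I) = 5 - 40*I + 5*T (G(T, I) = 5*((T + I) + (-2 + 3 + 3*(-3*I))) = 5*((I + T) + (-2 + 3 - 9*I)) = 5*((I + T) + (1 - 9*I)) = 5*(1 + T - 8*I) = 5 - 40*I + 5*T)
G(0, -1 - 5)*(4 - 27) = (5 - 40*(-1 - 5) + 5*0)*(4 - 27) = (5 - 40*(-6) + 0)*(-23) = (5 + 240 + 0)*(-23) = 245*(-23) = -5635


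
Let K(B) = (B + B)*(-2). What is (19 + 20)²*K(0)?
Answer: 0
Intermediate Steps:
K(B) = -4*B (K(B) = (2*B)*(-2) = -4*B)
(19 + 20)²*K(0) = (19 + 20)²*(-4*0) = 39²*0 = 1521*0 = 0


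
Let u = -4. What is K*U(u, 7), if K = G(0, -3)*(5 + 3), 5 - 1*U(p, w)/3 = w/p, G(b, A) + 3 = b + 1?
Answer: -324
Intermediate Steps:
G(b, A) = -2 + b (G(b, A) = -3 + (b + 1) = -3 + (1 + b) = -2 + b)
U(p, w) = 15 - 3*w/p
K = -16 (K = (-2 + 0)*(5 + 3) = -2*8 = -16)
K*U(u, 7) = -16*(15 - 3*7/(-4)) = -16*(15 - 3*7*(-1/4)) = -16*(15 + 21/4) = -16*81/4 = -324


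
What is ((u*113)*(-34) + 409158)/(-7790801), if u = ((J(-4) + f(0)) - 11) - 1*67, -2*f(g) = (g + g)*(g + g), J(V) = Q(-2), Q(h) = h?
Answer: -716518/7790801 ≈ -0.091970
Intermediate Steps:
J(V) = -2
f(g) = -2*g² (f(g) = -(g + g)*(g + g)/2 = -2*g*2*g/2 = -2*g²)
u = -80 (u = ((-2 - 2*0²) - 11) - 1*67 = ((-2 - 2*0) - 11) - 67 = ((-2 + 0) - 11) - 67 = (-2 - 11) - 67 = -13 - 67 = -80)
((u*113)*(-34) + 409158)/(-7790801) = (-80*113*(-34) + 409158)/(-7790801) = (-9040*(-34) + 409158)*(-1/7790801) = (307360 + 409158)*(-1/7790801) = 716518*(-1/7790801) = -716518/7790801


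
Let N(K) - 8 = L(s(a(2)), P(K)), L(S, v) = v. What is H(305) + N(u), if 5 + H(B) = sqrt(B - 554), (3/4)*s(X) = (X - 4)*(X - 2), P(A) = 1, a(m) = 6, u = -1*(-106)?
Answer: 4 + I*sqrt(249) ≈ 4.0 + 15.78*I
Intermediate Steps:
u = 106
s(X) = 4*(-4 + X)*(-2 + X)/3 (s(X) = 4*((X - 4)*(X - 2))/3 = 4*((-4 + X)*(-2 + X))/3 = 4*(-4 + X)*(-2 + X)/3)
N(K) = 9 (N(K) = 8 + 1 = 9)
H(B) = -5 + sqrt(-554 + B) (H(B) = -5 + sqrt(B - 554) = -5 + sqrt(-554 + B))
H(305) + N(u) = (-5 + sqrt(-554 + 305)) + 9 = (-5 + sqrt(-249)) + 9 = (-5 + I*sqrt(249)) + 9 = 4 + I*sqrt(249)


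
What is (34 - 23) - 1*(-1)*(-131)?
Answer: -120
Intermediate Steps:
(34 - 23) - 1*(-1)*(-131) = 11 + 1*(-131) = 11 - 131 = -120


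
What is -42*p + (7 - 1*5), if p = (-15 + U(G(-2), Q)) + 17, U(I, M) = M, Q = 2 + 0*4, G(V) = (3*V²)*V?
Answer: -166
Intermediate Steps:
G(V) = 3*V³
Q = 2 (Q = 2 + 0 = 2)
p = 4 (p = (-15 + 2) + 17 = -13 + 17 = 4)
-42*p + (7 - 1*5) = -42*4 + (7 - 1*5) = -168 + (7 - 5) = -168 + 2 = -166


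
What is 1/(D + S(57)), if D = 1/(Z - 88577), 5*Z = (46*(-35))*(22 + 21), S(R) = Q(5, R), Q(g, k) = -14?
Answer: -102423/1433923 ≈ -0.071429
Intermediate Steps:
S(R) = -14
Z = -13846 (Z = ((46*(-35))*(22 + 21))/5 = (-1610*43)/5 = (⅕)*(-69230) = -13846)
D = -1/102423 (D = 1/(-13846 - 88577) = 1/(-102423) = -1/102423 ≈ -9.7634e-6)
1/(D + S(57)) = 1/(-1/102423 - 14) = 1/(-1433923/102423) = -102423/1433923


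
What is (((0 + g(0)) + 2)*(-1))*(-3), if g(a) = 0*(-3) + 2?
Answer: 12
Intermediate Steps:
g(a) = 2 (g(a) = 0 + 2 = 2)
(((0 + g(0)) + 2)*(-1))*(-3) = (((0 + 2) + 2)*(-1))*(-3) = ((2 + 2)*(-1))*(-3) = (4*(-1))*(-3) = -4*(-3) = 12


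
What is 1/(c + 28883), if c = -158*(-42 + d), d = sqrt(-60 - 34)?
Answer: 35519/1263945977 + 158*I*sqrt(94)/1263945977 ≈ 2.8102e-5 + 1.212e-6*I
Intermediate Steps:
d = I*sqrt(94) (d = sqrt(-94) = I*sqrt(94) ≈ 9.6954*I)
c = 6636 - 158*I*sqrt(94) (c = -158*(-42 + I*sqrt(94)) = 6636 - 158*I*sqrt(94) ≈ 6636.0 - 1531.9*I)
1/(c + 28883) = 1/((6636 - 158*I*sqrt(94)) + 28883) = 1/(35519 - 158*I*sqrt(94))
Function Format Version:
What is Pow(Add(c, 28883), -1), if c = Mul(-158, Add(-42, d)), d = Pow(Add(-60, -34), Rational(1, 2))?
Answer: Add(Rational(35519, 1263945977), Mul(Rational(158, 1263945977), I, Pow(94, Rational(1, 2)))) ≈ Add(2.8102e-5, Mul(1.2120e-6, I))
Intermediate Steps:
d = Mul(I, Pow(94, Rational(1, 2))) (d = Pow(-94, Rational(1, 2)) = Mul(I, Pow(94, Rational(1, 2))) ≈ Mul(9.6954, I))
c = Add(6636, Mul(-158, I, Pow(94, Rational(1, 2)))) (c = Mul(-158, Add(-42, Mul(I, Pow(94, Rational(1, 2))))) = Add(6636, Mul(-158, I, Pow(94, Rational(1, 2)))) ≈ Add(6636.0, Mul(-1531.9, I)))
Pow(Add(c, 28883), -1) = Pow(Add(Add(6636, Mul(-158, I, Pow(94, Rational(1, 2)))), 28883), -1) = Pow(Add(35519, Mul(-158, I, Pow(94, Rational(1, 2)))), -1)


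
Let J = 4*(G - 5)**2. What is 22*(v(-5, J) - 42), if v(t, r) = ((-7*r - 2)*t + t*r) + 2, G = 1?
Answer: 41580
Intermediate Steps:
J = 64 (J = 4*(1 - 5)**2 = 4*(-4)**2 = 4*16 = 64)
v(t, r) = 2 + r*t + t*(-2 - 7*r) (v(t, r) = ((-2 - 7*r)*t + r*t) + 2 = (t*(-2 - 7*r) + r*t) + 2 = (r*t + t*(-2 - 7*r)) + 2 = 2 + r*t + t*(-2 - 7*r))
22*(v(-5, J) - 42) = 22*((2 - 2*(-5) - 6*64*(-5)) - 42) = 22*((2 + 10 + 1920) - 42) = 22*(1932 - 42) = 22*1890 = 41580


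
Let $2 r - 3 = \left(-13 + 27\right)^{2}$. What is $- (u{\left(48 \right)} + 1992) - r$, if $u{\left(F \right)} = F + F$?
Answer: $- \frac{4375}{2} \approx -2187.5$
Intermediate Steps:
$u{\left(F \right)} = 2 F$
$r = \frac{199}{2}$ ($r = \frac{3}{2} + \frac{\left(-13 + 27\right)^{2}}{2} = \frac{3}{2} + \frac{14^{2}}{2} = \frac{3}{2} + \frac{1}{2} \cdot 196 = \frac{3}{2} + 98 = \frac{199}{2} \approx 99.5$)
$- (u{\left(48 \right)} + 1992) - r = - (2 \cdot 48 + 1992) - \frac{199}{2} = - (96 + 1992) - \frac{199}{2} = \left(-1\right) 2088 - \frac{199}{2} = -2088 - \frac{199}{2} = - \frac{4375}{2}$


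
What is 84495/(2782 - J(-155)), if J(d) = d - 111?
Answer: 28165/1016 ≈ 27.721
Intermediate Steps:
J(d) = -111 + d
84495/(2782 - J(-155)) = 84495/(2782 - (-111 - 155)) = 84495/(2782 - 1*(-266)) = 84495/(2782 + 266) = 84495/3048 = 84495*(1/3048) = 28165/1016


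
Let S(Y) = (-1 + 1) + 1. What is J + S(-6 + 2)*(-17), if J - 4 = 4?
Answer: -9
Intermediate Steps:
J = 8 (J = 4 + 4 = 8)
S(Y) = 1 (S(Y) = 0 + 1 = 1)
J + S(-6 + 2)*(-17) = 8 + 1*(-17) = 8 - 17 = -9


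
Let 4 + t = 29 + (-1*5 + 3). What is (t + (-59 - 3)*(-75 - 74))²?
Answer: 85766121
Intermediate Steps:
t = 23 (t = -4 + (29 + (-1*5 + 3)) = -4 + (29 + (-5 + 3)) = -4 + (29 - 2) = -4 + 27 = 23)
(t + (-59 - 3)*(-75 - 74))² = (23 + (-59 - 3)*(-75 - 74))² = (23 - 62*(-149))² = (23 + 9238)² = 9261² = 85766121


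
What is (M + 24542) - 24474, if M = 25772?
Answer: 25840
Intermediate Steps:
(M + 24542) - 24474 = (25772 + 24542) - 24474 = 50314 - 24474 = 25840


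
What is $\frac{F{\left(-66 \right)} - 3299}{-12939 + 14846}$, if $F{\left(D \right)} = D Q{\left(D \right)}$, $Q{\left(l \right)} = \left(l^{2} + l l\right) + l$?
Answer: $- \frac{573935}{1907} \approx -300.96$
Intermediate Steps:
$Q{\left(l \right)} = l + 2 l^{2}$ ($Q{\left(l \right)} = \left(l^{2} + l^{2}\right) + l = 2 l^{2} + l = l + 2 l^{2}$)
$F{\left(D \right)} = D^{2} \left(1 + 2 D\right)$ ($F{\left(D \right)} = D D \left(1 + 2 D\right) = D^{2} \left(1 + 2 D\right)$)
$\frac{F{\left(-66 \right)} - 3299}{-12939 + 14846} = \frac{\left(-66\right)^{2} \left(1 + 2 \left(-66\right)\right) - 3299}{-12939 + 14846} = \frac{4356 \left(1 - 132\right) - 3299}{1907} = \left(4356 \left(-131\right) - 3299\right) \frac{1}{1907} = \left(-570636 - 3299\right) \frac{1}{1907} = \left(-573935\right) \frac{1}{1907} = - \frac{573935}{1907}$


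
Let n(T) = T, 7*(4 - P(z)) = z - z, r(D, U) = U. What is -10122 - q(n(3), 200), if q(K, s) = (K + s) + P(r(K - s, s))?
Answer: -10329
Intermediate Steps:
P(z) = 4 (P(z) = 4 - (z - z)/7 = 4 - 1/7*0 = 4 + 0 = 4)
q(K, s) = 4 + K + s (q(K, s) = (K + s) + 4 = 4 + K + s)
-10122 - q(n(3), 200) = -10122 - (4 + 3 + 200) = -10122 - 1*207 = -10122 - 207 = -10329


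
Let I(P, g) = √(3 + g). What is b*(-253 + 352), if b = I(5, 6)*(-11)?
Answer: -3267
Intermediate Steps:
b = -33 (b = √(3 + 6)*(-11) = √9*(-11) = 3*(-11) = -33)
b*(-253 + 352) = -33*(-253 + 352) = -33*99 = -3267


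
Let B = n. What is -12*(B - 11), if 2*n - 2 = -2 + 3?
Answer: 114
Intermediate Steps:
n = 3/2 (n = 1 + (-2 + 3)/2 = 1 + (½)*1 = 1 + ½ = 3/2 ≈ 1.5000)
B = 3/2 ≈ 1.5000
-12*(B - 11) = -12*(3/2 - 11) = -12*(-19/2) = 114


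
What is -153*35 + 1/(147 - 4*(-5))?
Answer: -894284/167 ≈ -5355.0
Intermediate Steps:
-153*35 + 1/(147 - 4*(-5)) = -5355 + 1/(147 + 20) = -5355 + 1/167 = -894284/167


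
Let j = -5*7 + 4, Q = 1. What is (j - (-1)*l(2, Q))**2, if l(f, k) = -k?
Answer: 1024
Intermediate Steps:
j = -31 (j = -35 + 4 = -31)
(j - (-1)*l(2, Q))**2 = (-31 - (-1)*(-1*1))**2 = (-31 - (-1)*(-1))**2 = (-31 - 1*1)**2 = (-31 - 1)**2 = (-32)**2 = 1024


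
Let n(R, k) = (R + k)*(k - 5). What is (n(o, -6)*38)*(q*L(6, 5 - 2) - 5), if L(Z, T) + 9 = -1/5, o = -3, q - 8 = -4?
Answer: -786258/5 ≈ -1.5725e+5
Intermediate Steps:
q = 4 (q = 8 - 4 = 4)
n(R, k) = (-5 + k)*(R + k) (n(R, k) = (R + k)*(-5 + k) = (-5 + k)*(R + k))
L(Z, T) = -46/5 (L(Z, T) = -9 - 1/5 = -9 - 1*⅕ = -9 - ⅕ = -46/5)
(n(o, -6)*38)*(q*L(6, 5 - 2) - 5) = (((-6)² - 5*(-3) - 5*(-6) - 3*(-6))*38)*(4*(-46/5) - 5) = ((36 + 15 + 30 + 18)*38)*(-184/5 - 5) = (99*38)*(-209/5) = 3762*(-209/5) = -786258/5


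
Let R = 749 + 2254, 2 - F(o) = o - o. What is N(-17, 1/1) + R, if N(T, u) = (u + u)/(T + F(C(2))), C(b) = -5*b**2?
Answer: 45043/15 ≈ 3002.9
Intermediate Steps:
F(o) = 2 (F(o) = 2 - (o - o) = 2 - 1*0 = 2 + 0 = 2)
N(T, u) = 2*u/(2 + T) (N(T, u) = (u + u)/(T + 2) = (2*u)/(2 + T) = 2*u/(2 + T))
R = 3003
N(-17, 1/1) + R = 2/(1*(2 - 17)) + 3003 = 2*1/(-15) + 3003 = 2*1*(-1/15) + 3003 = -2/15 + 3003 = 45043/15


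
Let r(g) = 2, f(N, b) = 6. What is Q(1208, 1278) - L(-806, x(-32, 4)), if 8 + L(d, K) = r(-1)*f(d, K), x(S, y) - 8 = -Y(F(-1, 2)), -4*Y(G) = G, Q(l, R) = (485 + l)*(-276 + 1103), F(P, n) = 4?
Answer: 1400107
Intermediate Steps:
Q(l, R) = 401095 + 827*l (Q(l, R) = (485 + l)*827 = 401095 + 827*l)
Y(G) = -G/4
x(S, y) = 9 (x(S, y) = 8 - (-1)*4/4 = 8 - 1*(-1) = 8 + 1 = 9)
L(d, K) = 4 (L(d, K) = -8 + 2*6 = -8 + 12 = 4)
Q(1208, 1278) - L(-806, x(-32, 4)) = (401095 + 827*1208) - 1*4 = (401095 + 999016) - 4 = 1400111 - 4 = 1400107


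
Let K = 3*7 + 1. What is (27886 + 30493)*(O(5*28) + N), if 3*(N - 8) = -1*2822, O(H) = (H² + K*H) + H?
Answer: 3833281898/3 ≈ 1.2778e+9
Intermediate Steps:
K = 22 (K = 21 + 1 = 22)
O(H) = H² + 23*H (O(H) = (H² + 22*H) + H = H² + 23*H)
N = -2798/3 (N = 8 + (-1*2822)/3 = 8 + (⅓)*(-2822) = 8 - 2822/3 = -2798/3 ≈ -932.67)
(27886 + 30493)*(O(5*28) + N) = (27886 + 30493)*((5*28)*(23 + 5*28) - 2798/3) = 58379*(140*(23 + 140) - 2798/3) = 58379*(140*163 - 2798/3) = 58379*(22820 - 2798/3) = 58379*(65662/3) = 3833281898/3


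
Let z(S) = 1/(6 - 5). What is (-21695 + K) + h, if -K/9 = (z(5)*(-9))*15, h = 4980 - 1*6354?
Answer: -21854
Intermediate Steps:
h = -1374 (h = 4980 - 6354 = -1374)
z(S) = 1 (z(S) = 1/1 = 1)
K = 1215 (K = -9*1*(-9)*15 = -(-81)*15 = -9*(-135) = 1215)
(-21695 + K) + h = (-21695 + 1215) - 1374 = -20480 - 1374 = -21854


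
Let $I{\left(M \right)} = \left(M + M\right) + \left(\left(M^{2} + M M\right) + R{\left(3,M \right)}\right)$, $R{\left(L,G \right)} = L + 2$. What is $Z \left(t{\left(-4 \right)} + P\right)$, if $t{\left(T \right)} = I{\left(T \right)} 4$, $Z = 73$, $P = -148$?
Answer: $-2336$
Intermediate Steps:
$R{\left(L,G \right)} = 2 + L$
$I{\left(M \right)} = 5 + 2 M + 2 M^{2}$ ($I{\left(M \right)} = \left(M + M\right) + \left(\left(M^{2} + M M\right) + \left(2 + 3\right)\right) = 2 M + \left(\left(M^{2} + M^{2}\right) + 5\right) = 2 M + \left(2 M^{2} + 5\right) = 2 M + \left(5 + 2 M^{2}\right) = 5 + 2 M + 2 M^{2}$)
$t{\left(T \right)} = 20 + 8 T + 8 T^{2}$ ($t{\left(T \right)} = \left(5 + 2 T + 2 T^{2}\right) 4 = 20 + 8 T + 8 T^{2}$)
$Z \left(t{\left(-4 \right)} + P\right) = 73 \left(\left(20 + 8 \left(-4\right) + 8 \left(-4\right)^{2}\right) - 148\right) = 73 \left(\left(20 - 32 + 8 \cdot 16\right) - 148\right) = 73 \left(\left(20 - 32 + 128\right) - 148\right) = 73 \left(116 - 148\right) = 73 \left(-32\right) = -2336$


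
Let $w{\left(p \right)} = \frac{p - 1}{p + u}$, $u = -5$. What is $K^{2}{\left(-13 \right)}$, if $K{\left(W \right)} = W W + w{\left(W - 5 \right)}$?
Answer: $\frac{15256836}{529} \approx 28841.0$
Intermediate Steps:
$w{\left(p \right)} = \frac{-1 + p}{-5 + p}$ ($w{\left(p \right)} = \frac{p - 1}{p - 5} = \frac{-1 + p}{-5 + p}$)
$K{\left(W \right)} = W^{2} + \frac{-6 + W}{-10 + W}$ ($K{\left(W \right)} = W W + \frac{-1 + \left(W - 5\right)}{-5 + \left(W - 5\right)} = W^{2} + \frac{-1 + \left(W - 5\right)}{-5 + \left(W - 5\right)} = W^{2} + \frac{-1 + \left(-5 + W\right)}{-5 + \left(-5 + W\right)} = W^{2} + \frac{-6 + W}{-10 + W}$)
$K^{2}{\left(-13 \right)} = \left(\frac{-6 - 13 + \left(-13\right)^{2} \left(-10 - 13\right)}{-10 - 13}\right)^{2} = \left(\frac{-6 - 13 + 169 \left(-23\right)}{-23}\right)^{2} = \left(- \frac{-6 - 13 - 3887}{23}\right)^{2} = \left(\left(- \frac{1}{23}\right) \left(-3906\right)\right)^{2} = \left(\frac{3906}{23}\right)^{2} = \frac{15256836}{529}$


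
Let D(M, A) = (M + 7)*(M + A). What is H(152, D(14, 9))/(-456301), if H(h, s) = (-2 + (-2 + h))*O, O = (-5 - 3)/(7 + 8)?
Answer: 1184/6844515 ≈ 0.00017299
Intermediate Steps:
O = -8/15 ≈ -0.53333
D(M, A) = (7 + M)*(A + M)
H(h, s) = 32/15 - 8*h/15 (H(h, s) = (-2 + (-2 + h))*(-8/15) = (-4 + h)*(-8/15) = 32/15 - 8*h/15)
H(152, D(14, 9))/(-456301) = (32/15 - 8/15*152)/(-456301) = (32/15 - 1216/15)*(-1/456301) = -1184/15*(-1/456301) = 1184/6844515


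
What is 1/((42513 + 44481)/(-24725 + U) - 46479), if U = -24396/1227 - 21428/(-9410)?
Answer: -15871103053/737728800956697 ≈ -2.1513e-5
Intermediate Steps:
U = -33879034/1924345 (U = -24396*1/1227 - 21428*(-1/9410) = -8132/409 + 10714/4705 = -33879034/1924345 ≈ -17.605)
1/((42513 + 44481)/(-24725 + U) - 46479) = 1/((42513 + 44481)/(-24725 - 33879034/1924345) - 46479) = 1/(86994/(-47613309159/1924345) - 46479) = 1/(86994*(-1924345/47613309159) - 46479) = 1/(-55802156310/15871103053 - 46479) = 1/(-737728800956697/15871103053) = -15871103053/737728800956697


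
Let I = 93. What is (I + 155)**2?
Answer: 61504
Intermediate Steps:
(I + 155)**2 = (93 + 155)**2 = 248**2 = 61504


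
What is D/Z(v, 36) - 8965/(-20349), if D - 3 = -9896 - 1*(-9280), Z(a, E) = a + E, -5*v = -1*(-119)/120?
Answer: -7291785035/437116869 ≈ -16.682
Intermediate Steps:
v = -119/600 (v = -(-1*(-119))/(5*120) = -119/(5*120) = -⅕*119/120 = -119/600 ≈ -0.19833)
Z(a, E) = E + a
D = -613 (D = 3 + (-9896 - 1*(-9280)) = 3 + (-9896 + 9280) = 3 - 616 = -613)
D/Z(v, 36) - 8965/(-20349) = -613/(36 - 119/600) - 8965/(-20349) = -613/21481/600 - 8965*(-1/20349) = -613*600/21481 + 8965/20349 = -367800/21481 + 8965/20349 = -7291785035/437116869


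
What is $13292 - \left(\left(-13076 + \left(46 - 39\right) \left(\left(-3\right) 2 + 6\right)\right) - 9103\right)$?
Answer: $35471$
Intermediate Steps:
$13292 - \left(\left(-13076 + \left(46 - 39\right) \left(\left(-3\right) 2 + 6\right)\right) - 9103\right) = 13292 - \left(\left(-13076 + 7 \left(-6 + 6\right)\right) - 9103\right) = 13292 - \left(\left(-13076 + 7 \cdot 0\right) - 9103\right) = 13292 - \left(\left(-13076 + 0\right) - 9103\right) = 13292 - \left(-13076 - 9103\right) = 13292 - -22179 = 13292 + 22179 = 35471$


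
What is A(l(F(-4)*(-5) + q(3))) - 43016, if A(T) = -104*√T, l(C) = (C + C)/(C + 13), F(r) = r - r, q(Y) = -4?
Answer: -43016 - 208*I*√2/3 ≈ -43016.0 - 98.052*I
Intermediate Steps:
F(r) = 0
l(C) = 2*C/(13 + C) (l(C) = (2*C)/(13 + C) = 2*C/(13 + C))
A(l(F(-4)*(-5) + q(3))) - 43016 = -104*√2*√(0*(-5) - 4)/√(13 + (0*(-5) - 4)) - 43016 = -104*√2*√(0 - 4)/√(13 + (0 - 4)) - 43016 = -104*2*I*√2/√(13 - 4) - 43016 = -104*2*I*√2/3 - 43016 = -208*I*√2/3 - 43016 = -43016 - 208*I*√2/3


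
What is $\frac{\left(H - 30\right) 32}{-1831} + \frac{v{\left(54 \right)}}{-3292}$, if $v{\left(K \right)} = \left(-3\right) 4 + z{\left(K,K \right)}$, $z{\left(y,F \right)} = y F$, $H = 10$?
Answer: $- \frac{802586}{1506913} \approx -0.5326$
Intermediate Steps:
$z{\left(y,F \right)} = F y$
$v{\left(K \right)} = -12 + K^{2}$ ($v{\left(K \right)} = \left(-3\right) 4 + K K = -12 + K^{2}$)
$\frac{\left(H - 30\right) 32}{-1831} + \frac{v{\left(54 \right)}}{-3292} = \frac{\left(10 - 30\right) 32}{-1831} + \frac{-12 + 54^{2}}{-3292} = \left(-20\right) 32 \left(- \frac{1}{1831}\right) + \left(-12 + 2916\right) \left(- \frac{1}{3292}\right) = \left(-640\right) \left(- \frac{1}{1831}\right) + 2904 \left(- \frac{1}{3292}\right) = \frac{640}{1831} - \frac{726}{823} = - \frac{802586}{1506913}$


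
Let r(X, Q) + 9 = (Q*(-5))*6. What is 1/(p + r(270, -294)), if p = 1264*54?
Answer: 1/77067 ≈ 1.2976e-5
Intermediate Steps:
r(X, Q) = -9 - 30*Q (r(X, Q) = -9 + (Q*(-5))*6 = -9 - 5*Q*6 = -9 - 30*Q)
p = 68256
1/(p + r(270, -294)) = 1/(68256 + (-9 - 30*(-294))) = 1/(68256 + (-9 + 8820)) = 1/(68256 + 8811) = 1/77067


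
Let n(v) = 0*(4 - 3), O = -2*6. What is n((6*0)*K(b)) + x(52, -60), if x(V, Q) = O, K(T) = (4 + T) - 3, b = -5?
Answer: -12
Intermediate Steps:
K(T) = 1 + T
O = -12
n(v) = 0 (n(v) = 0*1 = 0)
x(V, Q) = -12
n((6*0)*K(b)) + x(52, -60) = 0 - 12 = -12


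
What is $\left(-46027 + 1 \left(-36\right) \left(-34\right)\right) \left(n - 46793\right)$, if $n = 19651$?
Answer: $1216043026$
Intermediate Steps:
$\left(-46027 + 1 \left(-36\right) \left(-34\right)\right) \left(n - 46793\right) = \left(-46027 + 1 \left(-36\right) \left(-34\right)\right) \left(19651 - 46793\right) = \left(-46027 - -1224\right) \left(-27142\right) = \left(-46027 + 1224\right) \left(-27142\right) = \left(-44803\right) \left(-27142\right) = 1216043026$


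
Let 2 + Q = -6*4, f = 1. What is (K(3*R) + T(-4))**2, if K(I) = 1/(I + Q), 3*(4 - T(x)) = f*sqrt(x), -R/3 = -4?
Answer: 14729/900 - 82*I/15 ≈ 16.366 - 5.4667*I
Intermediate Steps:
R = 12 (R = -3*(-4) = 12)
T(x) = 4 - sqrt(x)/3
Q = -26 (Q = -2 - 6*4 = -2 - 24 = -26)
K(I) = 1/(-26 + I) (K(I) = 1/(I - 26) = 1/(-26 + I))
(K(3*R) + T(-4))**2 = (1/(-26 + 3*12) + (4 - 2*I/3))**2 = (1/(-26 + 36) + (4 - 2*I/3))**2 = (1/10 + (4 - 2*I/3))**2 = (41/10 - 2*I/3)**2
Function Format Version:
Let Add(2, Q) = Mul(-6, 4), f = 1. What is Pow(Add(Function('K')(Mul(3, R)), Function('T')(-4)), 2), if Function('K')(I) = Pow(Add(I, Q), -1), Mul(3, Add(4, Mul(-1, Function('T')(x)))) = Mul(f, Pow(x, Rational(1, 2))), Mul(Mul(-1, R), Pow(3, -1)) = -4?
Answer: Add(Rational(14729, 900), Mul(Rational(-82, 15), I)) ≈ Add(16.366, Mul(-5.4667, I))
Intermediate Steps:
R = 12 (R = Mul(-3, -4) = 12)
Function('T')(x) = Add(4, Mul(Rational(-1, 3), Pow(x, Rational(1, 2)))) (Function('T')(x) = Add(4, Mul(Rational(-1, 3), Mul(1, Pow(x, Rational(1, 2))))) = Add(4, Mul(Rational(-1, 3), Pow(x, Rational(1, 2)))))
Q = -26 (Q = Add(-2, Mul(-6, 4)) = Add(-2, -24) = -26)
Function('K')(I) = Pow(Add(-26, I), -1) (Function('K')(I) = Pow(Add(I, -26), -1) = Pow(Add(-26, I), -1))
Pow(Add(Function('K')(Mul(3, R)), Function('T')(-4)), 2) = Pow(Add(Pow(Add(-26, Mul(3, 12)), -1), Add(4, Mul(Rational(-1, 3), Pow(-4, Rational(1, 2))))), 2) = Pow(Add(Pow(Add(-26, 36), -1), Add(4, Mul(Rational(-1, 3), Mul(2, I)))), 2) = Pow(Add(Pow(10, -1), Add(4, Mul(Rational(-2, 3), I))), 2) = Pow(Add(Rational(1, 10), Add(4, Mul(Rational(-2, 3), I))), 2) = Pow(Add(Rational(41, 10), Mul(Rational(-2, 3), I)), 2)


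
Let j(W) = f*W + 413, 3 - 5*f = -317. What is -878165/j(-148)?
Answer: 878165/9059 ≈ 96.938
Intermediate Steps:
f = 64 (f = ⅗ - ⅕*(-317) = ⅗ + 317/5 = 64)
j(W) = 413 + 64*W (j(W) = 64*W + 413 = 413 + 64*W)
-878165/j(-148) = -878165/(413 + 64*(-148)) = -878165/(413 - 9472) = -878165/(-9059) = -878165*(-1/9059) = 878165/9059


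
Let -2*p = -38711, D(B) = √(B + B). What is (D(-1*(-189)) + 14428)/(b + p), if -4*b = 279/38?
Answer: 2193056/2941757 + 456*√42/2941757 ≈ 0.74650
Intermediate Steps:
D(B) = √2*√B (D(B) = √(2*B) = √2*√B)
p = 38711/2 (p = -½*(-38711) = 38711/2 ≈ 19356.)
b = -279/152 (b = -279/(4*38) = -¼*279/38 = -279/152 ≈ -1.8355)
(D(-1*(-189)) + 14428)/(b + p) = (√2*√(-1*(-189)) + 14428)/(-279/152 + 38711/2) = (√2*√189 + 14428)/(2941757/152) = (√2*(3*√21) + 14428)*(152/2941757) = (3*√42 + 14428)*(152/2941757) = (14428 + 3*√42)*(152/2941757) = 2193056/2941757 + 456*√42/2941757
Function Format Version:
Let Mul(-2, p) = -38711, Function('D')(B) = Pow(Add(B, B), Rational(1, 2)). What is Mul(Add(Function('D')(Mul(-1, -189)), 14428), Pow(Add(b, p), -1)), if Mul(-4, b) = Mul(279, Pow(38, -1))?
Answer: Add(Rational(2193056, 2941757), Mul(Rational(456, 2941757), Pow(42, Rational(1, 2)))) ≈ 0.74650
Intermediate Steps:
Function('D')(B) = Mul(Pow(2, Rational(1, 2)), Pow(B, Rational(1, 2))) (Function('D')(B) = Pow(Mul(2, B), Rational(1, 2)) = Mul(Pow(2, Rational(1, 2)), Pow(B, Rational(1, 2))))
p = Rational(38711, 2) (p = Mul(Rational(-1, 2), -38711) = Rational(38711, 2) ≈ 19356.)
b = Rational(-279, 152) (b = Mul(Rational(-1, 4), Mul(279, Pow(38, -1))) = Mul(Rational(-1, 4), Mul(279, Rational(1, 38))) = Mul(Rational(-1, 4), Rational(279, 38)) = Rational(-279, 152) ≈ -1.8355)
Mul(Add(Function('D')(Mul(-1, -189)), 14428), Pow(Add(b, p), -1)) = Mul(Add(Mul(Pow(2, Rational(1, 2)), Pow(Mul(-1, -189), Rational(1, 2))), 14428), Pow(Add(Rational(-279, 152), Rational(38711, 2)), -1)) = Mul(Add(Mul(Pow(2, Rational(1, 2)), Pow(189, Rational(1, 2))), 14428), Pow(Rational(2941757, 152), -1)) = Mul(Add(Mul(Pow(2, Rational(1, 2)), Mul(3, Pow(21, Rational(1, 2)))), 14428), Rational(152, 2941757)) = Mul(Add(Mul(3, Pow(42, Rational(1, 2))), 14428), Rational(152, 2941757)) = Mul(Add(14428, Mul(3, Pow(42, Rational(1, 2)))), Rational(152, 2941757)) = Add(Rational(2193056, 2941757), Mul(Rational(456, 2941757), Pow(42, Rational(1, 2))))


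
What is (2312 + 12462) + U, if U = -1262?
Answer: 13512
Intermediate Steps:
(2312 + 12462) + U = (2312 + 12462) - 1262 = 14774 - 1262 = 13512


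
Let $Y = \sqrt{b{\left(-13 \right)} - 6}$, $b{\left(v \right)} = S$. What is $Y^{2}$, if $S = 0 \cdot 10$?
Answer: $-6$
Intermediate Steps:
$S = 0$
$b{\left(v \right)} = 0$
$Y = i \sqrt{6}$ ($Y = \sqrt{0 - 6} = \sqrt{-6} = i \sqrt{6} \approx 2.4495 i$)
$Y^{2} = \left(i \sqrt{6}\right)^{2} = -6$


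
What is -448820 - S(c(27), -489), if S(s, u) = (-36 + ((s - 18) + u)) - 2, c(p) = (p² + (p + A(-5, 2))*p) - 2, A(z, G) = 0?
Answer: -449731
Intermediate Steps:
c(p) = -2 + 2*p² (c(p) = (p² + (p + 0)*p) - 2 = (p² + p*p) - 2 = (p² + p²) - 2 = 2*p² - 2 = -2 + 2*p²)
S(s, u) = -56 + s + u (S(s, u) = (-36 + ((-18 + s) + u)) - 2 = (-36 + (-18 + s + u)) - 2 = (-54 + s + u) - 2 = -56 + s + u)
-448820 - S(c(27), -489) = -448820 - (-56 + (-2 + 2*27²) - 489) = -448820 - (-56 + (-2 + 2*729) - 489) = -448820 - (-56 + (-2 + 1458) - 489) = -448820 - (-56 + 1456 - 489) = -448820 - 1*911 = -448820 - 911 = -449731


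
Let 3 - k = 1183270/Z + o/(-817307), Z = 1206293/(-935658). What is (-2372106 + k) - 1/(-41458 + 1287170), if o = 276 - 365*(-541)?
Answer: -162374466095273413955781/111651095614874192 ≈ -1.4543e+6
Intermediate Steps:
o = 197741 (o = 276 + 197465 = 197741)
Z = -1206293/935658 (Z = 1206293*(-1/935658) = -1206293/935658 ≈ -1.2892)
k = 82261203006339326/89628337541 (k = 3 - (1183270/(-1206293/935658) + 197741/(-817307)) = 3 - (1183270*(-935658/1206293) + 197741*(-1/817307)) = 3 - (-100648731060/109663 - 197741/817307) = 3 - 1*(-82260934121326703/89628337541) = 3 + 82260934121326703/89628337541 = 82261203006339326/89628337541 ≈ 9.1780e+5)
(-2372106 + k) - 1/(-41458 + 1287170) = (-2372106 + 82261203006339326/89628337541) - 1/(-41458 + 1287170) = -130346714244692020/89628337541 - 1/1245712 = -162374466095273413955781/111651095614874192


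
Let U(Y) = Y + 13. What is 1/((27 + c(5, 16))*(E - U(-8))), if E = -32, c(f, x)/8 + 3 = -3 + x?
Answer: -1/3959 ≈ -0.00025259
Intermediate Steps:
U(Y) = 13 + Y
c(f, x) = -48 + 8*x (c(f, x) = -24 + 8*(-3 + x) = -24 + (-24 + 8*x) = -48 + 8*x)
1/((27 + c(5, 16))*(E - U(-8))) = 1/((27 + (-48 + 8*16))*(-32 - (13 - 8))) = 1/((27 + (-48 + 128))*(-32 - 1*5)) = 1/((27 + 80)*(-32 - 5)) = 1/(107*(-37)) = (1/107)*(-1/37) = -1/3959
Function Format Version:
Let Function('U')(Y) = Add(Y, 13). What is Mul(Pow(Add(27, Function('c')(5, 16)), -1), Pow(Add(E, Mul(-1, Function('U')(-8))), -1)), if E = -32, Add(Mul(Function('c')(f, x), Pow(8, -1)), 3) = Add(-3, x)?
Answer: Rational(-1, 3959) ≈ -0.00025259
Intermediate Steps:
Function('U')(Y) = Add(13, Y)
Function('c')(f, x) = Add(-48, Mul(8, x)) (Function('c')(f, x) = Add(-24, Mul(8, Add(-3, x))) = Add(-24, Add(-24, Mul(8, x))) = Add(-48, Mul(8, x)))
Mul(Pow(Add(27, Function('c')(5, 16)), -1), Pow(Add(E, Mul(-1, Function('U')(-8))), -1)) = Mul(Pow(Add(27, Add(-48, Mul(8, 16))), -1), Pow(Add(-32, Mul(-1, Add(13, -8))), -1)) = Mul(Pow(Add(27, Add(-48, 128)), -1), Pow(Add(-32, Mul(-1, 5)), -1)) = Mul(Pow(Add(27, 80), -1), Pow(Add(-32, -5), -1)) = Mul(Pow(107, -1), Pow(-37, -1)) = Mul(Rational(1, 107), Rational(-1, 37)) = Rational(-1, 3959)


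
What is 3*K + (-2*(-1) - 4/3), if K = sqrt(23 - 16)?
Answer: 2/3 + 3*sqrt(7) ≈ 8.6039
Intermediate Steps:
K = sqrt(7) ≈ 2.6458
3*K + (-2*(-1) - 4/3) = 3*sqrt(7) + (-2*(-1) - 4/3) = 3*sqrt(7) + (2 - 4*1/3) = 3*sqrt(7) + (2 - 4/3) = 3*sqrt(7) + 2/3 = 2/3 + 3*sqrt(7)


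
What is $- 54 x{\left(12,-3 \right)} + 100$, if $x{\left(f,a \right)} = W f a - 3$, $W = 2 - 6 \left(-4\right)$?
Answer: $50806$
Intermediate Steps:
$W = 26$ ($W = 2 - -24 = 2 + 24 = 26$)
$x{\left(f,a \right)} = -3 + 26 a f$ ($x{\left(f,a \right)} = 26 f a - 3 = 26 a f - 3 = -3 + 26 a f$)
$- 54 x{\left(12,-3 \right)} + 100 = - 54 \left(-3 + 26 \left(-3\right) 12\right) + 100 = - 54 \left(-3 - 936\right) + 100 = \left(-54\right) \left(-939\right) + 100 = 50706 + 100 = 50806$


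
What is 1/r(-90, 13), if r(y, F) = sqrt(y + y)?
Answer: -I*sqrt(5)/30 ≈ -0.074536*I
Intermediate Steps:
r(y, F) = sqrt(2)*sqrt(y) (r(y, F) = sqrt(2*y) = sqrt(2)*sqrt(y))
1/r(-90, 13) = 1/(sqrt(2)*sqrt(-90)) = 1/(sqrt(2)*(3*I*sqrt(10))) = 1/(6*I*sqrt(5)) = -I*sqrt(5)/30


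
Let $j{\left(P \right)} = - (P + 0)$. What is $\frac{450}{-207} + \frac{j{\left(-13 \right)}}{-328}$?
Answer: $- \frac{16699}{7544} \approx -2.2135$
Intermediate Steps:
$j{\left(P \right)} = - P$
$\frac{450}{-207} + \frac{j{\left(-13 \right)}}{-328} = \frac{450}{-207} + \frac{\left(-1\right) \left(-13\right)}{-328} = 450 \left(- \frac{1}{207}\right) + 13 \left(- \frac{1}{328}\right) = - \frac{50}{23} - \frac{13}{328} = - \frac{16699}{7544}$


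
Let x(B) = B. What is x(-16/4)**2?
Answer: 16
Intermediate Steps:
x(-16/4)**2 = (-16/4)**2 = (-16*1/4)**2 = (-4)**2 = 16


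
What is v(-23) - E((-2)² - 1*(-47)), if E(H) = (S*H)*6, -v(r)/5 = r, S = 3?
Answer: -803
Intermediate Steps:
v(r) = -5*r
E(H) = 18*H (E(H) = (3*H)*6 = 18*H)
v(-23) - E((-2)² - 1*(-47)) = -5*(-23) - 18*((-2)² - 1*(-47)) = 115 - 18*(4 + 47) = 115 - 18*51 = 115 - 1*918 = 115 - 918 = -803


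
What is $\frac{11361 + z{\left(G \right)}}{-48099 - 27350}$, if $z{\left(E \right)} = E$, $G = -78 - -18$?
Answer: $- \frac{11301}{75449} \approx -0.14978$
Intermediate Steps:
$G = -60$ ($G = -78 + 18 = -60$)
$\frac{11361 + z{\left(G \right)}}{-48099 - 27350} = \frac{11361 - 60}{-48099 - 27350} = \frac{11301}{-75449} = 11301 \left(- \frac{1}{75449}\right) = - \frac{11301}{75449}$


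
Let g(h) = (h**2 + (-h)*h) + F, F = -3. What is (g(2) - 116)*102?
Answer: -12138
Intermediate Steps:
g(h) = -3 (g(h) = (h**2 + (-h)*h) - 3 = (h**2 - h**2) - 3 = 0 - 3 = -3)
(g(2) - 116)*102 = (-3 - 116)*102 = -119*102 = -12138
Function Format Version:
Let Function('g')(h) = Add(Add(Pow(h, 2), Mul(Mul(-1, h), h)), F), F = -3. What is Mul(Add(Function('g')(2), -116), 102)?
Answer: -12138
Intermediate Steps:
Function('g')(h) = -3 (Function('g')(h) = Add(Add(Pow(h, 2), Mul(Mul(-1, h), h)), -3) = Add(Add(Pow(h, 2), Mul(-1, Pow(h, 2))), -3) = Add(0, -3) = -3)
Mul(Add(Function('g')(2), -116), 102) = Mul(Add(-3, -116), 102) = Mul(-119, 102) = -12138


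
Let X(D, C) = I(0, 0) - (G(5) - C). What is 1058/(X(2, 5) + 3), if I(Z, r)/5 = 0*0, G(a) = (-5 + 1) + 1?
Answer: 1058/11 ≈ 96.182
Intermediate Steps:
G(a) = -3 (G(a) = -4 + 1 = -3)
I(Z, r) = 0 (I(Z, r) = 5*(0*0) = 5*0 = 0)
X(D, C) = 3 + C (X(D, C) = 0 - (-3 - C) = 0 + (3 + C) = 3 + C)
1058/(X(2, 5) + 3) = 1058/((3 + 5) + 3) = 1058/(8 + 3) = 1058/11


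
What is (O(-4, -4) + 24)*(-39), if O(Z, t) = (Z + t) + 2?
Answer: -702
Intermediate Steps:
O(Z, t) = 2 + Z + t
(O(-4, -4) + 24)*(-39) = ((2 - 4 - 4) + 24)*(-39) = (-6 + 24)*(-39) = 18*(-39) = -702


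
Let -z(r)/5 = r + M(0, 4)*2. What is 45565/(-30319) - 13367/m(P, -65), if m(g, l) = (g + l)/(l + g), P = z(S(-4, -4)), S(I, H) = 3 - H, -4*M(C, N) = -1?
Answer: -405319638/30319 ≈ -13369.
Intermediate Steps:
M(C, N) = ¼ (M(C, N) = -¼*(-1) = ¼)
z(r) = -5/2 - 5*r (z(r) = -5*(r + (¼)*2) = -5*(r + ½) = -5*(½ + r) = -5/2 - 5*r)
P = -75/2 (P = -5/2 - 5*(3 - 1*(-4)) = -5/2 - 5*(3 + 4) = -5/2 - 5*7 = -5/2 - 35 = -75/2 ≈ -37.500)
m(g, l) = 1 (m(g, l) = (g + l)/(g + l) = 1)
45565/(-30319) - 13367/m(P, -65) = 45565/(-30319) - 13367/1 = 45565*(-1/30319) - 13367*1 = -45565/30319 - 13367 = -405319638/30319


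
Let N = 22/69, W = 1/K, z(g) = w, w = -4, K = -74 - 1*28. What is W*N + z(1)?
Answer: -14087/3519 ≈ -4.0031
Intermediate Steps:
K = -102 (K = -74 - 28 = -102)
z(g) = -4
W = -1/102 (W = 1/(-102) = -1/102 ≈ -0.0098039)
N = 22/69 (N = 22*(1/69) = 22/69 ≈ 0.31884)
W*N + z(1) = -1/102*22/69 - 4 = -11/3519 - 4 = -14087/3519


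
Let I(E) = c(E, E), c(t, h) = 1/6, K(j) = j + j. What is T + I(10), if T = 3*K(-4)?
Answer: -143/6 ≈ -23.833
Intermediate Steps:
K(j) = 2*j
c(t, h) = 1/6
I(E) = 1/6
T = -24 (T = 3*(2*(-4)) = 3*(-8) = -24)
T + I(10) = -24 + 1/6 = -143/6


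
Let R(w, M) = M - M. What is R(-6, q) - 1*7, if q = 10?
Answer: -7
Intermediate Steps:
R(w, M) = 0
R(-6, q) - 1*7 = 0 - 1*7 = 0 - 7 = -7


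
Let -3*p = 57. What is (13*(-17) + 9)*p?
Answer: 4028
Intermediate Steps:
p = -19 (p = -⅓*57 = -19)
(13*(-17) + 9)*p = (13*(-17) + 9)*(-19) = (-221 + 9)*(-19) = -212*(-19) = 4028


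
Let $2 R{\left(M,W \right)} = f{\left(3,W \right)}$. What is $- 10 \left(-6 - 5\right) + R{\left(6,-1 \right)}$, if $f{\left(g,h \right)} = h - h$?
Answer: $110$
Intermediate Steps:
$f{\left(g,h \right)} = 0$
$R{\left(M,W \right)} = 0$ ($R{\left(M,W \right)} = \frac{1}{2} \cdot 0 = 0$)
$- 10 \left(-6 - 5\right) + R{\left(6,-1 \right)} = - 10 \left(-6 - 5\right) + 0 = \left(-10\right) \left(-11\right) + 0 = 110 + 0 = 110$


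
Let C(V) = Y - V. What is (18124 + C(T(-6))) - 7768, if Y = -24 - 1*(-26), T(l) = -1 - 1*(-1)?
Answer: 10358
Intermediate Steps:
T(l) = 0 (T(l) = -1 + 1 = 0)
Y = 2 (Y = -24 + 26 = 2)
C(V) = 2 - V
(18124 + C(T(-6))) - 7768 = (18124 + (2 - 1*0)) - 7768 = (18124 + (2 + 0)) - 7768 = (18124 + 2) - 7768 = 18126 - 7768 = 10358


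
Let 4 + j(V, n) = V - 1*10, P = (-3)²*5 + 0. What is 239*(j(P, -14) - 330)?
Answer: -71461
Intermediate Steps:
P = 45 (P = 9*5 + 0 = 45 + 0 = 45)
j(V, n) = -14 + V (j(V, n) = -4 + (V - 1*10) = -4 + (V - 10) = -4 + (-10 + V) = -14 + V)
239*(j(P, -14) - 330) = 239*((-14 + 45) - 330) = 239*(31 - 330) = 239*(-299) = -71461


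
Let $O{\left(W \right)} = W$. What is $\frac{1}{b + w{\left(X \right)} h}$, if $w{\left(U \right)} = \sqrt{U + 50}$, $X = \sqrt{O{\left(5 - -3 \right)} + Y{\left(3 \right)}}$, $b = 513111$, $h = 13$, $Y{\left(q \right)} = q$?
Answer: $\frac{1}{513111 + 13 \sqrt{50 + \sqrt{11}}} \approx 1.9485 \cdot 10^{-6}$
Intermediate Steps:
$X = \sqrt{11}$ ($X = \sqrt{\left(5 - -3\right) + 3} = \sqrt{\left(5 + 3\right) + 3} = \sqrt{8 + 3} = \sqrt{11} \approx 3.3166$)
$w{\left(U \right)} = \sqrt{50 + U}$
$\frac{1}{b + w{\left(X \right)} h} = \frac{1}{513111 + \sqrt{50 + \sqrt{11}} \cdot 13} = \frac{1}{513111 + 13 \sqrt{50 + \sqrt{11}}}$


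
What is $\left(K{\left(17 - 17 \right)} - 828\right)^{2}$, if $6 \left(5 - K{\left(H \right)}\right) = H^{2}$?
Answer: $677329$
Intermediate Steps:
$K{\left(H \right)} = 5 - \frac{H^{2}}{6}$
$\left(K{\left(17 - 17 \right)} - 828\right)^{2} = \left(\left(5 - \frac{\left(17 - 17\right)^{2}}{6}\right) - 828\right)^{2} = \left(\left(5 - \frac{0^{2}}{6}\right) - 828\right)^{2} = \left(\left(5 - 0\right) - 828\right)^{2} = \left(\left(5 + 0\right) - 828\right)^{2} = \left(5 - 828\right)^{2} = \left(-823\right)^{2} = 677329$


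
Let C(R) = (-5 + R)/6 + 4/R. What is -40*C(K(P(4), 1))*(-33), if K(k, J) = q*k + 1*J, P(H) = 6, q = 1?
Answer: 8360/7 ≈ 1194.3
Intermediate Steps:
K(k, J) = J + k (K(k, J) = 1*k + 1*J = k + J = J + k)
C(R) = -5/6 + 4/R + R/6 (C(R) = (-5 + R)*(1/6) + 4/R = (-5/6 + R/6) + 4/R = -5/6 + 4/R + R/6)
-40*C(K(P(4), 1))*(-33) = -20*(24 + (1 + 6)*(-5 + (1 + 6)))/(3*(1 + 6))*(-33) = -20*(24 + 7*(-5 + 7))/(3*7)*(-33) = -20*(24 + 7*2)/(3*7)*(-33) = -20*(24 + 14)/(3*7)*(-33) = -20*38/(3*7)*(-33) = -40*19/21*(-33) = -760/21*(-33) = 8360/7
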